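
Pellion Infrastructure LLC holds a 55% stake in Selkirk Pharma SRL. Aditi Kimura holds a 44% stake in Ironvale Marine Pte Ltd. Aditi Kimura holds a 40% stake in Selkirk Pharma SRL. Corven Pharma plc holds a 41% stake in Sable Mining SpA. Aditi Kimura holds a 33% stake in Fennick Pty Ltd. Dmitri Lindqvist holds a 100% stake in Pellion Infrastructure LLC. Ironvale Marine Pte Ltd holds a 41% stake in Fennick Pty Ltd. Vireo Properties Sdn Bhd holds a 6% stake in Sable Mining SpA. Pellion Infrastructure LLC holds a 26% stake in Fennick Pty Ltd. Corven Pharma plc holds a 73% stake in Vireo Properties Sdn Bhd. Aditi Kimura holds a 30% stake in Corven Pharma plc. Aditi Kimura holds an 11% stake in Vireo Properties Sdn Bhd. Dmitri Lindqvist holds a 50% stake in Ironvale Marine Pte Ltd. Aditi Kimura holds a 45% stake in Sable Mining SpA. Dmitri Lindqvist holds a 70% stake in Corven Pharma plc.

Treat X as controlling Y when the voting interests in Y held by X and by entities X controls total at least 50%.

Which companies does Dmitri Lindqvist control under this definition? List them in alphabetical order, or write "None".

Corven Pharma plc, Fennick Pty Ltd, Ironvale Marine Pte Ltd, Pellion Infrastructure LLC, Selkirk Pharma SRL, Vireo Properties Sdn Bhd

Dmitri holds 50% of Ironvale, so Dmitri controls Ironvale.
Dmitri holds 100% of Pellion, so Dmitri controls Pellion.
Dmitri holds 70% of Corven, so Dmitri controls Corven.
Pellion holds 55% of Selkirk, so Dmitri controls Selkirk.
Corven holds 73% of Vireo, so Dmitri controls Vireo.
Ironvale and Pellion together hold 41% + 26% = 67% of Fennick, so Dmitri controls Fennick.
No other company's threshold is met.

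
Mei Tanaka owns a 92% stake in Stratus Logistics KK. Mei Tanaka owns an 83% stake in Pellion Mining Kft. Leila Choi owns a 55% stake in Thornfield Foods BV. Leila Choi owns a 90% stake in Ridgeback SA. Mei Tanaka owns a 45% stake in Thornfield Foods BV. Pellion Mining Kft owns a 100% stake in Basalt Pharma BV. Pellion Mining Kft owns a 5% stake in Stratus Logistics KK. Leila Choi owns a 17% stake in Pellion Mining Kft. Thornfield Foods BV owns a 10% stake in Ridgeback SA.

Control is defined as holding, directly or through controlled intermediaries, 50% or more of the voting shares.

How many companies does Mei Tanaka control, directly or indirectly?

3

Mei holds 83% of Pellion, so Mei controls Pellion.
Pellion and Mei together hold 5% + 92% = 97% of Stratus, so Mei controls Stratus.
Pellion holds 100% of Basalt, so Mei controls Basalt.
No other company's threshold is met.
Mei controls 3 companies.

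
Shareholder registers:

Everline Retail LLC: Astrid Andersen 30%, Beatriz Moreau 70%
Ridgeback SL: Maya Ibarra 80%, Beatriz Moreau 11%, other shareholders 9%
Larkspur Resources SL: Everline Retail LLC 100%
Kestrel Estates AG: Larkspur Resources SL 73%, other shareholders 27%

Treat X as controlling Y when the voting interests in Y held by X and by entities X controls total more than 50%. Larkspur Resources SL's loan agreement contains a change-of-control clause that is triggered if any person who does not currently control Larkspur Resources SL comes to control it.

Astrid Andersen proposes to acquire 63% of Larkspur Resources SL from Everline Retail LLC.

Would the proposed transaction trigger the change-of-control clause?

Yes

The purchase adds only to Astrid's holdings (Everline's stake shrinks), so Astrid is the only person who could newly come to control Larkspur.
Astrid's largest direct stake is 30% in Everline, which does not meet the threshold, so Astrid controls no company.
Neither Astrid nor any entity Astrid controls holds any voting interest in Larkspur.
So before the transaction, Astrid does not control Larkspur.
After the purchase, Astrid holds 63% of Larkspur directly, and Everline's stake falls to 37%.
Astrid holds 63% of Larkspur, so Astrid controls Larkspur.
Astrid did not control Larkspur before and does after, so the clause is triggered.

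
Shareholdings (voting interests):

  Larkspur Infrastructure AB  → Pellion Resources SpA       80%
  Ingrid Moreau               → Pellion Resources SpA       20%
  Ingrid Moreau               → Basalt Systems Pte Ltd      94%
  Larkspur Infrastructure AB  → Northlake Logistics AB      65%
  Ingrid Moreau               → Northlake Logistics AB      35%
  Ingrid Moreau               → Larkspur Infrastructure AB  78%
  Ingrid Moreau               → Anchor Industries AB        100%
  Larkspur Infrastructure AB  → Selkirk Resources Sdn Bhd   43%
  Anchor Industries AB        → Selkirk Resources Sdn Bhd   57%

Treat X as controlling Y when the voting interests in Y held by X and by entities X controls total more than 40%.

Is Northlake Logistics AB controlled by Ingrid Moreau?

Ingrid holds 78% of Larkspur, so Ingrid controls Larkspur.
Larkspur and Ingrid together hold 65% + 35% = 100% of Northlake, so Ingrid controls Northlake.

Yes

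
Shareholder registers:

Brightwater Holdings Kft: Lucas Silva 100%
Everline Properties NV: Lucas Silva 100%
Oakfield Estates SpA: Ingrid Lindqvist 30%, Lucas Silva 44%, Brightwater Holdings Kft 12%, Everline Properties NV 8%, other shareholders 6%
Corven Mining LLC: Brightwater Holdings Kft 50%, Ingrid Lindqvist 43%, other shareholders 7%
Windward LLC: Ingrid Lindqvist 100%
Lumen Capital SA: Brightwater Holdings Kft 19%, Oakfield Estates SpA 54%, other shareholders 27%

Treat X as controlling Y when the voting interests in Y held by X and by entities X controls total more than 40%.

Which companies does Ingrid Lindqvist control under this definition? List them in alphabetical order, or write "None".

Corven Mining LLC, Windward LLC

Ingrid holds 43% of Corven, so Ingrid controls Corven.
Ingrid holds 100% of Windward, so Ingrid controls Windward.
No other company's threshold is met.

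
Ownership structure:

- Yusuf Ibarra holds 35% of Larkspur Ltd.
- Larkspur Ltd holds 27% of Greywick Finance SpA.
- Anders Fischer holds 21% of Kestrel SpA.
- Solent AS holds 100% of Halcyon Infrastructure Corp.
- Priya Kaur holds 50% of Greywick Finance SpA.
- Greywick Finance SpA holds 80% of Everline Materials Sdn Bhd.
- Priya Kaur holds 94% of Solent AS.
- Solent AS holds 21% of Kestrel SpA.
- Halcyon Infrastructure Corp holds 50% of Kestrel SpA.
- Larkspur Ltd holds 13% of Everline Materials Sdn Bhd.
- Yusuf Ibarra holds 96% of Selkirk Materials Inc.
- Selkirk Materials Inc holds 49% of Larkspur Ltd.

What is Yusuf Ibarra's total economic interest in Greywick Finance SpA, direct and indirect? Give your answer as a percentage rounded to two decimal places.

Yusuf reaches Greywick along 2 paths.
Via Selkirk → Larkspur: 96% × 49% × 27% = 12.7008%.
Via Larkspur: 35% × 27% = 9.45%.
Total: 12.7008% + 9.45% = 22.1508%.
Rounded: 22.15%.

22.15%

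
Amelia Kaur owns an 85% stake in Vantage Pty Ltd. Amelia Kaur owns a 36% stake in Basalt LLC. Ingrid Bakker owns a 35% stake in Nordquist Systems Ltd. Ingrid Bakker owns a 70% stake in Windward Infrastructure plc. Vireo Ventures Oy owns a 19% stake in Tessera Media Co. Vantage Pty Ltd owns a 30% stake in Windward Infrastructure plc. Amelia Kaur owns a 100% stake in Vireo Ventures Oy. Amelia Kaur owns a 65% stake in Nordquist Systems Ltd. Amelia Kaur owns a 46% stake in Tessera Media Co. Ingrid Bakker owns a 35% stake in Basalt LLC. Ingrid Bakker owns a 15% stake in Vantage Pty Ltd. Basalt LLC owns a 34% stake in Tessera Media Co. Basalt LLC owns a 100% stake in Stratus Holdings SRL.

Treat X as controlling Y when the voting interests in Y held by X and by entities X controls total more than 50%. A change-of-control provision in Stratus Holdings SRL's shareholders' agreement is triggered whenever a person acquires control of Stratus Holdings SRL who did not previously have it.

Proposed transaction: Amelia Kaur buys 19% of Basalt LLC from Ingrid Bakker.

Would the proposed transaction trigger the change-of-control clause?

Yes

The purchase adds only to Amelia's holdings (Ingrid's stake shrinks), so Amelia is the only person who could newly come to control Stratus.
Amelia holds 100% of Vireo, so Amelia controls Vireo.
Amelia holds 85% of Vantage, so Amelia controls Vantage.
Amelia holds 65% of Nordquist, so Amelia controls Nordquist.
Amelia and Vireo together hold 46% + 19% = 65% of Tessera, so Amelia controls Tessera.
Neither Amelia nor any entity Amelia controls holds any voting interest in Stratus.
So before the transaction, Amelia does not control Stratus.
After the purchase, Amelia's direct stake in Basalt rises to 36% + 19% = 55%, and Ingrid's stake falls to 16%.
Amelia holds 55% of Basalt, so Amelia controls Basalt.
Basalt holds 100% of Stratus, so Amelia controls Stratus.
Amelia did not control Stratus before and does after, so the clause is triggered.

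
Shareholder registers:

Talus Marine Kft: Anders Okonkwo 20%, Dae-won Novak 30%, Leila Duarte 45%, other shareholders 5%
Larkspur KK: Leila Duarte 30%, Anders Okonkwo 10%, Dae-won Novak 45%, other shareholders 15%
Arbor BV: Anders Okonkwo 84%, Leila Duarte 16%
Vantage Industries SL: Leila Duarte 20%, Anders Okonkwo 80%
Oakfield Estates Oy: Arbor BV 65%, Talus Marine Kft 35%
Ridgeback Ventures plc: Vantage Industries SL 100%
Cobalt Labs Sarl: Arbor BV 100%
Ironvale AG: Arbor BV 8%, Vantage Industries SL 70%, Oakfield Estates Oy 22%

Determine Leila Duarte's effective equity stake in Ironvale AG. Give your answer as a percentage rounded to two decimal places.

21.03%

Leila reaches Ironvale along 4 paths.
Via Arbor: 16% × 8% = 1.28%.
Via Vantage: 20% × 70% = 14%.
Via Arbor → Oakfield: 16% × 65% × 22% = 2.288%.
Via Talus → Oakfield: 45% × 35% × 22% = 3.465%.
Total: 1.28% + 14% + 2.288% + 3.465% = 21.033%.
Rounded: 21.03%.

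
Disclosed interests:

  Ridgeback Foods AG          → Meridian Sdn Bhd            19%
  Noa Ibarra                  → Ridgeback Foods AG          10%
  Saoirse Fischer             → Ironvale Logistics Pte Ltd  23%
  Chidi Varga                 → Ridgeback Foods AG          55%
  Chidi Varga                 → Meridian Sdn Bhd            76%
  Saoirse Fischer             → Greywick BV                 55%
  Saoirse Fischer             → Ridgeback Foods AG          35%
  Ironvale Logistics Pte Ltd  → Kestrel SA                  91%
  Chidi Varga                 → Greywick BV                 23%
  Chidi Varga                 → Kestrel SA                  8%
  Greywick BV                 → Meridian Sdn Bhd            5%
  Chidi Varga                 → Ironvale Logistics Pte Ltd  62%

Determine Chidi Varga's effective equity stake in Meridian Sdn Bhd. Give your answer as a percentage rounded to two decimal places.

Chidi reaches Meridian along 3 paths.
Direct stake: 76% = 76%.
Via Greywick: 23% × 5% = 1.15%.
Via Ridgeback: 55% × 19% = 10.45%.
Total: 76% + 1.15% + 10.45% = 87.6%.
Rounded: 87.60%.

87.60%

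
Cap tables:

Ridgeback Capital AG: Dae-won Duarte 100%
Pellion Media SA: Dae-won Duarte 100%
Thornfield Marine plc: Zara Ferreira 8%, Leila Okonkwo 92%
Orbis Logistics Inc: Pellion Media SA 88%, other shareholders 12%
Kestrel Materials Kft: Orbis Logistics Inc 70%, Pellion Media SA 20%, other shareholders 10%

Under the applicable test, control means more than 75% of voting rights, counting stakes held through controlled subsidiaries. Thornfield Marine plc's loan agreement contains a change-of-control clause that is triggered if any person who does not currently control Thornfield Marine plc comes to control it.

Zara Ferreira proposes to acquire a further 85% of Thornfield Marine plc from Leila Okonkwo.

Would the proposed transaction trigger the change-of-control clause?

The purchase adds only to Zara's holdings (Leila's stake shrinks), so Zara is the only person who could newly come to control Thornfield.
Zara's largest direct stake is 8% in Thornfield, which does not meet the threshold, so Zara controls no company.
In Thornfield, Zara's side holds only 8%, not > 75%.
So before the transaction, Zara does not control Thornfield.
After the purchase, Zara's direct stake in Thornfield rises to 8% + 85% = 93%, and Leila's stake falls to 7%.
Zara holds 93% of Thornfield, so Zara controls Thornfield.
Zara did not control Thornfield before and does after, so the clause is triggered.

Yes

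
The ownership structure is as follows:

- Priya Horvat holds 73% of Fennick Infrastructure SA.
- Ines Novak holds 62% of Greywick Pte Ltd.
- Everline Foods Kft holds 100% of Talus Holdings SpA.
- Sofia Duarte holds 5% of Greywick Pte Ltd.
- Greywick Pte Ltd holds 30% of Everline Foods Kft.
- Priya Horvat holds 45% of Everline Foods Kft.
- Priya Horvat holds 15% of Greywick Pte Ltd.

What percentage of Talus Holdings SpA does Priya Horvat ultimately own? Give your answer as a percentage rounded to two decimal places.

Priya reaches Talus along 2 paths.
Via Greywick → Everline: 15% × 30% × 100% = 4.5%.
Via Everline: 45% × 100% = 45%.
Total: 4.5% + 45% = 49.5%.
Rounded: 49.50%.

49.50%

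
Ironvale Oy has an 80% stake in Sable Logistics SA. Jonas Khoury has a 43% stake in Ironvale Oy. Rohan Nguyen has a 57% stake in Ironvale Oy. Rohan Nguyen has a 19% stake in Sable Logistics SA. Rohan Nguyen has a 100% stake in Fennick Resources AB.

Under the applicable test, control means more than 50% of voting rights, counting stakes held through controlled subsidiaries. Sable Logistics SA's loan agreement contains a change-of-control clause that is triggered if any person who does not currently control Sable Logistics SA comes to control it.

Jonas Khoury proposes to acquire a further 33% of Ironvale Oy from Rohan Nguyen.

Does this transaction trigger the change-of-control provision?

Yes

The purchase adds only to Jonas's holdings (Rohan's stake shrinks), so Jonas is the only person who could newly come to control Sable.
Jonas's largest direct stake is 43% in Ironvale, which does not meet the threshold, so Jonas controls no company.
Neither Jonas nor any entity Jonas controls holds any voting interest in Sable.
So before the transaction, Jonas does not control Sable.
After the purchase, Jonas's direct stake in Ironvale rises to 43% + 33% = 76%, and Rohan's stake falls to 24%.
Jonas holds 76% of Ironvale, so Jonas controls Ironvale.
Ironvale holds 80% of Sable, so Jonas controls Sable.
Jonas did not control Sable before and does after, so the clause is triggered.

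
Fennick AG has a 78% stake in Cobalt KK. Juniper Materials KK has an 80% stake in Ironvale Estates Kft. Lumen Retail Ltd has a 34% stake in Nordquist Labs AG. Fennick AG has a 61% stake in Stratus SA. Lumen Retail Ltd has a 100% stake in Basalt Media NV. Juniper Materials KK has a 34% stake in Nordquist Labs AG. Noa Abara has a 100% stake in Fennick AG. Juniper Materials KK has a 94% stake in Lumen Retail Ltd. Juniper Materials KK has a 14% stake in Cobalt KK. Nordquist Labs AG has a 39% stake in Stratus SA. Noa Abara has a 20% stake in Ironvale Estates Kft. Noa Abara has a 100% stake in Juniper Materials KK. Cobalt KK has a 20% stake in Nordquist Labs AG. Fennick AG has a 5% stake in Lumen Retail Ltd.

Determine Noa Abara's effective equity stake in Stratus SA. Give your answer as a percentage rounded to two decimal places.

Noa reaches Stratus along 6 paths.
Via Fennick: 100% × 61% = 61%.
Via Juniper → Lumen → Nordquist: 100% × 94% × 34% × 39% = 12.4644%.
Via Fennick → Lumen → Nordquist: 100% × 5% × 34% × 39% = 0.663%.
Via Juniper → Cobalt → Nordquist: 100% × 14% × 20% × 39% = 1.092%.
Via Fennick → Cobalt → Nordquist: 100% × 78% × 20% × 39% = 6.084%.
Via Juniper → Nordquist: 100% × 34% × 39% = 13.26%.
Total: 61% + 12.4644% + 0.663% + 1.092% + 6.084% + 13.26% = 94.5634%.
Rounded: 94.56%.

94.56%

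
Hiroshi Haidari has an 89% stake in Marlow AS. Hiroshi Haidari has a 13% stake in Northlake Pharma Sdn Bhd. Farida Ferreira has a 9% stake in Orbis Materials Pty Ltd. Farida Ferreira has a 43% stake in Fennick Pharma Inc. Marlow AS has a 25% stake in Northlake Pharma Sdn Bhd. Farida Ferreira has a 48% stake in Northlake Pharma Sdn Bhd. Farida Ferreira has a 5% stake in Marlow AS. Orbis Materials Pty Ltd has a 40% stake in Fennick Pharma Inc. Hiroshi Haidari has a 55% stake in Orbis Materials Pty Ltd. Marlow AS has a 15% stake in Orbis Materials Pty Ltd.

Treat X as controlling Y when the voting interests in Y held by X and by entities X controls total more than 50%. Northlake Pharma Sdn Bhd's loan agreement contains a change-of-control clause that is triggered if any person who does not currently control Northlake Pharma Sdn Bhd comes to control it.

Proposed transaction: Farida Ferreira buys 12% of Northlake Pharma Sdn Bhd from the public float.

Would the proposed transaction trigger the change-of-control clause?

Yes

The purchase changes only Farida's holdings, so Farida is the only person who could newly come to control Northlake.
Farida's largest direct stake is 48% in Northlake, which does not meet the threshold, so Farida controls no company.
In Northlake, Farida's side holds only 48%, not > 50%.
So before the transaction, Farida does not control Northlake.
After the purchase, Farida's direct stake in Northlake rises to 48% + 12% = 60%.
Farida holds 60% of Northlake, so Farida controls Northlake.
Farida did not control Northlake before and does after, so the clause is triggered.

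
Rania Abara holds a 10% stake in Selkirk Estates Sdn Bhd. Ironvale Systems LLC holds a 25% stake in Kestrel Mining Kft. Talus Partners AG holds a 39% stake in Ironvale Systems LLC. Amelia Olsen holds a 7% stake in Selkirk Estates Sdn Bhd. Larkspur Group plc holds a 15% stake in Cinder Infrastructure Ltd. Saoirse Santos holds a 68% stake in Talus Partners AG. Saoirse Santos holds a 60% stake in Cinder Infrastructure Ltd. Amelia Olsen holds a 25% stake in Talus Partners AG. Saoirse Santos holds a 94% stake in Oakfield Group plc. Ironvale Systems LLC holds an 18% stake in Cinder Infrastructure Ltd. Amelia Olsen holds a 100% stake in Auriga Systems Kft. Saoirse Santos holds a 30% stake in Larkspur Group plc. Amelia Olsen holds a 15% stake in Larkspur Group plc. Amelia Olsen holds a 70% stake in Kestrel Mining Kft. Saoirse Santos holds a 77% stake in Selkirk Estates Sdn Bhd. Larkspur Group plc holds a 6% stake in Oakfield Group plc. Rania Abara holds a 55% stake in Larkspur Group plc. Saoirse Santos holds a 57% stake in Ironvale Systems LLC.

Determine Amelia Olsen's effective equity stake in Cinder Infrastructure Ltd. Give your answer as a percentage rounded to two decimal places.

4.01%

Amelia reaches Cinder along 2 paths.
Via Larkspur: 15% × 15% = 2.25%.
Via Talus → Ironvale: 25% × 39% × 18% = 1.755%.
Total: 2.25% + 1.755% = 4.005%.
Rounded: 4.01%.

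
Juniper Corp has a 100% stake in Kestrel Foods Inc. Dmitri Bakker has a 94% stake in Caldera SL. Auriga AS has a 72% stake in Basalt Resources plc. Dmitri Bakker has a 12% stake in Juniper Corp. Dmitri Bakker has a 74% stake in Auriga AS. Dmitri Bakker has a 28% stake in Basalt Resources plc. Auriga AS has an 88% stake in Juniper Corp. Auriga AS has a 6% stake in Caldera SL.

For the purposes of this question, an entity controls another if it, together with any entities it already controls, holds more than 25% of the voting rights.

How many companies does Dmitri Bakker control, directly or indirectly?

Dmitri holds 74% of Auriga, so Dmitri controls Auriga.
Auriga and Dmitri together hold 88% + 12% = 100% of Juniper, so Dmitri controls Juniper.
Juniper holds 100% of Kestrel, so Dmitri controls Kestrel.
Dmitri and Auriga together hold 94% + 6% = 100% of Caldera, so Dmitri controls Caldera.
Dmitri and Auriga together hold 28% + 72% = 100% of Basalt, so Dmitri controls Basalt.
Dmitri controls 5 companies.

5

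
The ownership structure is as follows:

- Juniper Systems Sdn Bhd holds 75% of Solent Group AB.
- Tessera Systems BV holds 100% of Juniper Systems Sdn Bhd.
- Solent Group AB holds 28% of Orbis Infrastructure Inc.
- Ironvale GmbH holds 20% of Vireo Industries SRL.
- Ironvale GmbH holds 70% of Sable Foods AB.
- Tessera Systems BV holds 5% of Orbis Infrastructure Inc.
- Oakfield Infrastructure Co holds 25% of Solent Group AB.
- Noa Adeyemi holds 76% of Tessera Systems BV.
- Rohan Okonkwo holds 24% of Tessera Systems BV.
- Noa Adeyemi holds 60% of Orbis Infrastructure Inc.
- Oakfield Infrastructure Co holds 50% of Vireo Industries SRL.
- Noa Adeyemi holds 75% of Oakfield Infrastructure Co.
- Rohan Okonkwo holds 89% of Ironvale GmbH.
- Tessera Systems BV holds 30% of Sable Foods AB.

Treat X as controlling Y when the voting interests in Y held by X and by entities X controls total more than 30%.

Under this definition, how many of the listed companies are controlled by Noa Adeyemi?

Noa holds 75% of Oakfield, so Noa controls Oakfield.
Noa holds 76% of Tessera, so Noa controls Tessera.
Tessera holds 100% of Juniper, so Noa controls Juniper.
Juniper and Oakfield together hold 75% + 25% = 100% of Solent, so Noa controls Solent.
Oakfield holds 50% of Vireo, so Noa controls Vireo.
Tessera and Noa and Solent together hold 5% + 60% + 28% = 93% of Orbis, so Noa controls Orbis.
No other company's threshold is met.
Noa controls 6 companies.

6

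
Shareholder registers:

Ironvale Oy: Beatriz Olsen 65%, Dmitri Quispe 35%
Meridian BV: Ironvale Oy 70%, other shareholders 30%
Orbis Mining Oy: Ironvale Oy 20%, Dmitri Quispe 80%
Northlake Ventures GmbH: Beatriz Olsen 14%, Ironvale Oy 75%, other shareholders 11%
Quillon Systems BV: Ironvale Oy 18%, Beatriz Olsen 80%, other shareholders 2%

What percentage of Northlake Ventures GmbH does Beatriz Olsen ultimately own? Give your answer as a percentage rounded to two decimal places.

Beatriz reaches Northlake along 2 paths.
Direct stake: 14% = 14%.
Via Ironvale: 65% × 75% = 48.75%.
Total: 14% + 48.75% = 62.75%.

62.75%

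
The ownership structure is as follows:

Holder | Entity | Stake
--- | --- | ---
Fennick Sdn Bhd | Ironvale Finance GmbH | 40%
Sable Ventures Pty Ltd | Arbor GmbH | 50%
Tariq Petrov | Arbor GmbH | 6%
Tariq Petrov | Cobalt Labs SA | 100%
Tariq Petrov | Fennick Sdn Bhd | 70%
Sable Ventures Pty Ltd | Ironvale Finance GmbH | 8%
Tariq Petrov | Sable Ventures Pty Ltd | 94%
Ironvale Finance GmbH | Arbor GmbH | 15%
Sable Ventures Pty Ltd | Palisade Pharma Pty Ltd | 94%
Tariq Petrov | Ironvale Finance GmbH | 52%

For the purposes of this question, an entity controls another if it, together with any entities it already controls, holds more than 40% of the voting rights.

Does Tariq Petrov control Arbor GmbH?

Tariq holds 94% of Sable, so Tariq controls Sable.
Tariq holds 70% of Fennick, so Tariq controls Fennick.
Tariq and Fennick and Sable together hold 52% + 40% + 8% = 100% of Ironvale, so Tariq controls Ironvale.
Sable and Tariq and Ironvale together hold 50% + 6% + 15% = 71% of Arbor, so Tariq controls Arbor.

Yes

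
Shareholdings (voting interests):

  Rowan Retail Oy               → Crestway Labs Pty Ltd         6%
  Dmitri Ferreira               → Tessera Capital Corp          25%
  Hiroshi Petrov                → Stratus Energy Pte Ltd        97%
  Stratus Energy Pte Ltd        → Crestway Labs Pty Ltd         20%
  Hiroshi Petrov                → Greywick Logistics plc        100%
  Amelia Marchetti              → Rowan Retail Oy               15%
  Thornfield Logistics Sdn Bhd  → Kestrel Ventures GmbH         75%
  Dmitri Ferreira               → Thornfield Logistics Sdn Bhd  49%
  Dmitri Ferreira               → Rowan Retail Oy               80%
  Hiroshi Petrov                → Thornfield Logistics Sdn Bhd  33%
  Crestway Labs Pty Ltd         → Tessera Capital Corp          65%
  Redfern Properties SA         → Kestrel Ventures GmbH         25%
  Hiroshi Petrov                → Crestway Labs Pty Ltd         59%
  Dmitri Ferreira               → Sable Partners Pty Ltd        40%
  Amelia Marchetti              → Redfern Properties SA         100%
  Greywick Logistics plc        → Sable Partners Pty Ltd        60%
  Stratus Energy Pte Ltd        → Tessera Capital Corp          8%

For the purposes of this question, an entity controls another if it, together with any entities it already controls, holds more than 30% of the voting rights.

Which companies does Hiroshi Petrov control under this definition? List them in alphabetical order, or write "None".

Hiroshi holds 97% of Stratus, so Hiroshi controls Stratus.
Hiroshi holds 33% of Thornfield, so Hiroshi controls Thornfield.
Hiroshi holds 100% of Greywick, so Hiroshi controls Greywick.
Stratus and Hiroshi together hold 20% + 59% = 79% of Crestway, so Hiroshi controls Crestway.
Stratus and Crestway together hold 8% + 65% = 73% of Tessera, so Hiroshi controls Tessera.
Greywick holds 60% of Sable, so Hiroshi controls Sable.
Thornfield holds 75% of Kestrel, so Hiroshi controls Kestrel.
No other company's threshold is met.

Crestway Labs Pty Ltd, Greywick Logistics plc, Kestrel Ventures GmbH, Sable Partners Pty Ltd, Stratus Energy Pte Ltd, Tessera Capital Corp, Thornfield Logistics Sdn Bhd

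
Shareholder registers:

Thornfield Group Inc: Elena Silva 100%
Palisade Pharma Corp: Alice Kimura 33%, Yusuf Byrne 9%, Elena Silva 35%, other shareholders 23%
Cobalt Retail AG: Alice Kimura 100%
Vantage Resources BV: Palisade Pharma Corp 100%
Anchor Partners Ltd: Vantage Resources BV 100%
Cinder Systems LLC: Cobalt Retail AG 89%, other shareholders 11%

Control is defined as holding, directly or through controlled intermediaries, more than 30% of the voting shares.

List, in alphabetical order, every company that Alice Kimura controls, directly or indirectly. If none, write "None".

Anchor Partners Ltd, Cinder Systems LLC, Cobalt Retail AG, Palisade Pharma Corp, Vantage Resources BV

Alice holds 33% of Palisade, so Alice controls Palisade.
Alice holds 100% of Cobalt, so Alice controls Cobalt.
Palisade holds 100% of Vantage, so Alice controls Vantage.
Vantage holds 100% of Anchor, so Alice controls Anchor.
Cobalt holds 89% of Cinder, so Alice controls Cinder.
No other company's threshold is met.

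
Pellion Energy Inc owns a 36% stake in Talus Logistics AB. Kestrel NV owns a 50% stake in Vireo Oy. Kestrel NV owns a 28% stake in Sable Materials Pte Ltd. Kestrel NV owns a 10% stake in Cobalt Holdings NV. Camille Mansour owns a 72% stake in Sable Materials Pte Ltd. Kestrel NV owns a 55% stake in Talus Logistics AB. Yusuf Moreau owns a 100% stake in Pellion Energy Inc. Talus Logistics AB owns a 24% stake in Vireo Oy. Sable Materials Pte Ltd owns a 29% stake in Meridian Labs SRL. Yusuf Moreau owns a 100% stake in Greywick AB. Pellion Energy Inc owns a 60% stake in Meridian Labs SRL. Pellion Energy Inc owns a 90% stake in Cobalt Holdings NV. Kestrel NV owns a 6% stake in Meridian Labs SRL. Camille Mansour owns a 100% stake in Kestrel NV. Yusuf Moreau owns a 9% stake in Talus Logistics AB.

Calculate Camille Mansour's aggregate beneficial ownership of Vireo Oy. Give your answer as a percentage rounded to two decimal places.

Camille reaches Vireo along 2 paths.
Via Kestrel: 100% × 50% = 50%.
Via Kestrel → Talus: 100% × 55% × 24% = 13.2%.
Total: 50% + 13.2% = 63.2%.
Rounded: 63.20%.

63.20%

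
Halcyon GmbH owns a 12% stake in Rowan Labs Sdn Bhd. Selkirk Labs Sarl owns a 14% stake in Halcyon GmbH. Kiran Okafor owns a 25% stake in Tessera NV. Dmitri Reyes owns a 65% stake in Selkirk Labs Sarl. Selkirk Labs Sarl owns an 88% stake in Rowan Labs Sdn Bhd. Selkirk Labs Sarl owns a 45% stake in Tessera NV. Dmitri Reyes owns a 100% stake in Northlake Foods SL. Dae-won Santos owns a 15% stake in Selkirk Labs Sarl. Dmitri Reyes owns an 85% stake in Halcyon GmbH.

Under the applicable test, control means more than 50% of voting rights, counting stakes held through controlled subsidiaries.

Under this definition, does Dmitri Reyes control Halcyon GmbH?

Dmitri holds 65% of Selkirk, so Dmitri controls Selkirk.
Dmitri and Selkirk together hold 85% + 14% = 99% of Halcyon, so Dmitri controls Halcyon.

Yes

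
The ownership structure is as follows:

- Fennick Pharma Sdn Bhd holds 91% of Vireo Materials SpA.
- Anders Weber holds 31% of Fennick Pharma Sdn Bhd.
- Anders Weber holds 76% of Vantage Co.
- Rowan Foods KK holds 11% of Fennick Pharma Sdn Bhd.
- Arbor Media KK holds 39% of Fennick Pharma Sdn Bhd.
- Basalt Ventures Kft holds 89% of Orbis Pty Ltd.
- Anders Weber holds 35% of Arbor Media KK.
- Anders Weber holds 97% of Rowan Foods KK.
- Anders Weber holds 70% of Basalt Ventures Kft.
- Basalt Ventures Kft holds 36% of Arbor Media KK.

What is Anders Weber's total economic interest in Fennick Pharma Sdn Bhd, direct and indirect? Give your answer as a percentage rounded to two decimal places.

Anders reaches Fennick along 4 paths.
Via Basalt → Arbor: 70% × 36% × 39% = 9.828%.
Via Arbor: 35% × 39% = 13.65%.
Direct stake: 31% = 31%.
Via Rowan: 97% × 11% = 10.67%.
Total: 9.828% + 13.65% + 31% + 10.67% = 65.148%.
Rounded: 65.15%.

65.15%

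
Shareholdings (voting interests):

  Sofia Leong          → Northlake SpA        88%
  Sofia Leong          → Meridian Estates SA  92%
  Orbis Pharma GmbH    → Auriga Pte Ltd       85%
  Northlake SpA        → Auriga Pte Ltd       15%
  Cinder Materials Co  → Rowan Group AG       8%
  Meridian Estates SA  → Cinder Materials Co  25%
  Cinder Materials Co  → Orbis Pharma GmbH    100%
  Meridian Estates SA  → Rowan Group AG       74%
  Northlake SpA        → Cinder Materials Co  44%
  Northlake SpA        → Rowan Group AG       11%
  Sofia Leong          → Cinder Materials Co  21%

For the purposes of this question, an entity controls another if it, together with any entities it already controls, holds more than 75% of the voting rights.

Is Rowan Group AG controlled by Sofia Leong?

Yes

Sofia holds 88% of Northlake, so Sofia controls Northlake.
Sofia holds 92% of Meridian, so Sofia controls Meridian.
Northlake and Sofia and Meridian together hold 44% + 21% + 25% = 90% of Cinder, so Sofia controls Cinder.
Meridian and Cinder and Northlake together hold 74% + 8% + 11% = 93% of Rowan, so Sofia controls Rowan.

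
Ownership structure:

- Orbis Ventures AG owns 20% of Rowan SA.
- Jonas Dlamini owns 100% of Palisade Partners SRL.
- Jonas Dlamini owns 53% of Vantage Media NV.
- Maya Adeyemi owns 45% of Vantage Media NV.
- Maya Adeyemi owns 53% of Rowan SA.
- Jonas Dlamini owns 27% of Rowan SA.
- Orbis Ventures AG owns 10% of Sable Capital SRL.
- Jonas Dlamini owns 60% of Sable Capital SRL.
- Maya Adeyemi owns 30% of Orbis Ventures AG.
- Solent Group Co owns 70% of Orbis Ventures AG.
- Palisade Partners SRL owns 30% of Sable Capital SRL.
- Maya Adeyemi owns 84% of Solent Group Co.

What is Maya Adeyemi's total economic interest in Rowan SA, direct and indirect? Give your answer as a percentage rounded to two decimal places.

70.76%

Maya reaches Rowan along 3 paths.
Direct stake: 53% = 53%.
Via Solent → Orbis: 84% × 70% × 20% = 11.76%.
Via Orbis: 30% × 20% = 6%.
Total: 53% + 11.76% + 6% = 70.76%.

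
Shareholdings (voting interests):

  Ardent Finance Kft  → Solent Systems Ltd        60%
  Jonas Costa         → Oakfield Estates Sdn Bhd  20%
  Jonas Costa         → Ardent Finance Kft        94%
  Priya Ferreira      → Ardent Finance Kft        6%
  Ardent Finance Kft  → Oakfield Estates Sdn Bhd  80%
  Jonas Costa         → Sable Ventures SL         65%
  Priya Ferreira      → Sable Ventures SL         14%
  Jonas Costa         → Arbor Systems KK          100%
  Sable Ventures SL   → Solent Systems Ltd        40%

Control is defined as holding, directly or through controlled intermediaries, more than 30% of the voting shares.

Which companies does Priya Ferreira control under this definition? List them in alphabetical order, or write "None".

Priya's largest direct stake is 14% in Sable, which does not meet the threshold.

None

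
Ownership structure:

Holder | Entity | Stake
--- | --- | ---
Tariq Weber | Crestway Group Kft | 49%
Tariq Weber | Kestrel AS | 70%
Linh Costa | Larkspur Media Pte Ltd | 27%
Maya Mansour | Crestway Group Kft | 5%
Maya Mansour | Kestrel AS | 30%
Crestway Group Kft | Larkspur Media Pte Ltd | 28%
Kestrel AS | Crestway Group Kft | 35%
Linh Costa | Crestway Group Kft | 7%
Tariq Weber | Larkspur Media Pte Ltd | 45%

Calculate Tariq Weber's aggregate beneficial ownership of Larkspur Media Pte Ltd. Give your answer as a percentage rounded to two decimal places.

65.58%

Tariq reaches Larkspur along 3 paths.
Direct stake: 45% = 45%.
Via Kestrel → Crestway: 70% × 35% × 28% = 6.86%.
Via Crestway: 49% × 28% = 13.72%.
Total: 45% + 6.86% + 13.72% = 65.58%.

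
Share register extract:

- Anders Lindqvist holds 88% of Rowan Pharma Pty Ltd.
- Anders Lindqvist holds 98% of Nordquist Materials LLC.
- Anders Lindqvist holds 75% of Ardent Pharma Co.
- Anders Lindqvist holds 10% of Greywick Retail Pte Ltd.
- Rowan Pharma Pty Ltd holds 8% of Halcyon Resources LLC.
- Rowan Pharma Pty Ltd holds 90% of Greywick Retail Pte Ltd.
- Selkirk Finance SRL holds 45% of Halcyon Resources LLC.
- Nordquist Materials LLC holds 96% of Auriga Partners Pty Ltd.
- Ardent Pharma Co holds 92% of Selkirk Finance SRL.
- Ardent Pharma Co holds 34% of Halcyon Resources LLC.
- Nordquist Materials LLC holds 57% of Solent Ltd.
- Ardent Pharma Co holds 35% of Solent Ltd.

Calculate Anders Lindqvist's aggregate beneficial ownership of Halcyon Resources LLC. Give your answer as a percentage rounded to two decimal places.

63.59%

Anders reaches Halcyon along 3 paths.
Via Ardent → Selkirk: 75% × 92% × 45% = 31.05%.
Via Rowan: 88% × 8% = 7.04%.
Via Ardent: 75% × 34% = 25.5%.
Total: 31.05% + 7.04% + 25.5% = 63.59%.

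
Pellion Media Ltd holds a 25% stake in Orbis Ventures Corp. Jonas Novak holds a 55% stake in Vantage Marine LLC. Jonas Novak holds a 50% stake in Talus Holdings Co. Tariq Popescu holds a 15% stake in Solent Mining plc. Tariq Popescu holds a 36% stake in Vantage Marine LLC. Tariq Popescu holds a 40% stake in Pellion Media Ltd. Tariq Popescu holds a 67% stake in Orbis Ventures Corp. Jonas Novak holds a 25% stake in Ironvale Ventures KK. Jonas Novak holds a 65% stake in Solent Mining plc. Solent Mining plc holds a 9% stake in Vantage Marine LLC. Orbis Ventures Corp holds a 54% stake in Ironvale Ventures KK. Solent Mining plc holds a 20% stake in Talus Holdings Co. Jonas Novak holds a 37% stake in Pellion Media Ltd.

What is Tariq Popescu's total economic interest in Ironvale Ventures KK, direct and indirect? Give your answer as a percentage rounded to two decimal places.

41.58%

Tariq reaches Ironvale along 2 paths.
Via Orbis: 67% × 54% = 36.18%.
Via Pellion → Orbis: 40% × 25% × 54% = 5.4%.
Total: 36.18% + 5.4% = 41.58%.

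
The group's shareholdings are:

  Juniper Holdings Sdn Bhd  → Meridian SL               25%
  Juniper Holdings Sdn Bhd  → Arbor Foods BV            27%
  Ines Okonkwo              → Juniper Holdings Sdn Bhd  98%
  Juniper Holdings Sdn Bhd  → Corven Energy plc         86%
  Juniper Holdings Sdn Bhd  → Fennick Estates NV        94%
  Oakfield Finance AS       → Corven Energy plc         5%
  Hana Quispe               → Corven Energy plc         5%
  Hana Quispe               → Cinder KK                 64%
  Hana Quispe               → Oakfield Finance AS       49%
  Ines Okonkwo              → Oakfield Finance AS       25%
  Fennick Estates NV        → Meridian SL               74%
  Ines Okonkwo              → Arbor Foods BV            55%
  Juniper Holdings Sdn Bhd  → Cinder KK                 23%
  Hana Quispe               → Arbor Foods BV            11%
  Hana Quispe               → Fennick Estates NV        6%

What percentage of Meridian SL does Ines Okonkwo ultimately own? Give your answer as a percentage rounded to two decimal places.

92.67%

Ines reaches Meridian along 2 paths.
Via Juniper → Fennick: 98% × 94% × 74% = 68.1688%.
Via Juniper: 98% × 25% = 24.5%.
Total: 68.1688% + 24.5% = 92.6688%.
Rounded: 92.67%.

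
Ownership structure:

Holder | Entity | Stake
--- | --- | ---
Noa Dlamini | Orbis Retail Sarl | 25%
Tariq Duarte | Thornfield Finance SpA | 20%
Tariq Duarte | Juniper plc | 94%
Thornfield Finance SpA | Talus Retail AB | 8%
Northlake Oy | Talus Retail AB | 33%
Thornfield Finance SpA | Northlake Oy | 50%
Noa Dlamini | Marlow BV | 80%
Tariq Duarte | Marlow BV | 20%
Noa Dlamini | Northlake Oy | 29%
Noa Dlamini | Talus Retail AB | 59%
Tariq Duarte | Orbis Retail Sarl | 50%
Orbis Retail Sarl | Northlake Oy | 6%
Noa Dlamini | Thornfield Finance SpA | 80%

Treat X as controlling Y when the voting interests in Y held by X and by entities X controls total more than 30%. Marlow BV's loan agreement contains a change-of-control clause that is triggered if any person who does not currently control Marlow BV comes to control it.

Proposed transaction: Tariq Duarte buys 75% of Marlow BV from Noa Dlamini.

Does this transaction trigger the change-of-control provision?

The purchase adds only to Tariq's holdings (Noa's stake shrinks), so Tariq is the only person who could newly come to control Marlow.
Tariq holds 50% of Orbis, so Tariq controls Orbis.
Tariq holds 94% of Juniper, so Tariq controls Juniper.
In Marlow, Tariq's side holds only 20%, not > 30%.
So before the transaction, Tariq does not control Marlow.
After the purchase, Tariq's direct stake in Marlow rises to 20% + 75% = 95%, and Noa's stake falls to 5%.
Tariq holds 95% of Marlow, so Tariq controls Marlow.
Tariq did not control Marlow before and does after, so the clause is triggered.

Yes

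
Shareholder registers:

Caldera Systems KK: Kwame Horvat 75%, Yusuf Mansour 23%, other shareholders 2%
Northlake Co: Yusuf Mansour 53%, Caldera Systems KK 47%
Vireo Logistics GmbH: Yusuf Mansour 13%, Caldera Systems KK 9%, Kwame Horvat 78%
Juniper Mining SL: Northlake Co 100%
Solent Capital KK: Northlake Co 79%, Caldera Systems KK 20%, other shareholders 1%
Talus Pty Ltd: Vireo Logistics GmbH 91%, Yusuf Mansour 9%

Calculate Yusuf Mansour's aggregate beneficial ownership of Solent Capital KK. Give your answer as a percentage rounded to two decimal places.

Yusuf reaches Solent along 3 paths.
Via Northlake: 53% × 79% = 41.87%.
Via Caldera → Northlake: 23% × 47% × 79% = 8.5399%.
Via Caldera: 23% × 20% = 4.6%.
Total: 41.87% + 8.5399% + 4.6% = 55.0099%.
Rounded: 55.01%.

55.01%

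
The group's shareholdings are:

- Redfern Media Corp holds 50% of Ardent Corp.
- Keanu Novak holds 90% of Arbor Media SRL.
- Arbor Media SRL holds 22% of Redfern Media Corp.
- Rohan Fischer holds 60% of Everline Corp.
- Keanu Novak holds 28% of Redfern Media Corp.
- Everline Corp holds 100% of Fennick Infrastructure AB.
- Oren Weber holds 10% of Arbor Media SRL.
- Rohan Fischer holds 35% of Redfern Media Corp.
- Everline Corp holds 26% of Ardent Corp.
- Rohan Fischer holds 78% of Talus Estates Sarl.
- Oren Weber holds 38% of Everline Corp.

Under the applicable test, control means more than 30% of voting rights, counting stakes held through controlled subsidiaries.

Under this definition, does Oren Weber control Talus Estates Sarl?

No

Oren holds 38% of Everline, so Oren controls Everline.
Everline holds 100% of Fennick, so Oren controls Fennick.
Neither Oren nor any entity Oren controls holds any voting interest in Talus.
So Oren does not control Talus.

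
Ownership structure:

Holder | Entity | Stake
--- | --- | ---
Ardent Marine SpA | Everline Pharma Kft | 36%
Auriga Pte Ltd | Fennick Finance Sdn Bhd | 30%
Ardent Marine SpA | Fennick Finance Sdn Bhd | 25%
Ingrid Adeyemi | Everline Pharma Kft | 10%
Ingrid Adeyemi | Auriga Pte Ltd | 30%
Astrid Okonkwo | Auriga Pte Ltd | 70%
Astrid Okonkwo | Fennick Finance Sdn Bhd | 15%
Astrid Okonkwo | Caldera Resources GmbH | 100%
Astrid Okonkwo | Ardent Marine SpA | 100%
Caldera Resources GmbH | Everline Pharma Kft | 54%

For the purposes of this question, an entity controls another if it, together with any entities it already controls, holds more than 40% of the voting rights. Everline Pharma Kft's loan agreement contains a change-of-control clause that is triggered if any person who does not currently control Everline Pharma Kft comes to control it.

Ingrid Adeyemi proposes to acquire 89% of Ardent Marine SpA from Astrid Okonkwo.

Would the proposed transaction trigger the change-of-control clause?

The purchase adds only to Ingrid's holdings (Astrid's stake shrinks), so Ingrid is the only person who could newly come to control Everline.
Ingrid's largest direct stake is 30% in Auriga, which does not meet the threshold, so Ingrid controls no company.
In Everline, Ingrid's side holds only 10%, not > 40%.
So before the transaction, Ingrid does not control Everline.
After the purchase, Ingrid holds 89% of Ardent directly, and Astrid's stake falls to 11%.
Ingrid holds 89% of Ardent, so Ingrid controls Ardent.
Ingrid and Ardent together hold 10% + 36% = 46% of Everline, so Ingrid controls Everline.
Ingrid did not control Everline before and does after, so the clause is triggered.

Yes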